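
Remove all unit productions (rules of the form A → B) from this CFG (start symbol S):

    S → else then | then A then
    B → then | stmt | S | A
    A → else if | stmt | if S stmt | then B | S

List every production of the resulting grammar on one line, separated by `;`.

Unit pairs: A ⇒* {S}; B ⇒* {A, S}.
For every A with A ⇒* B via unit rules, add B's non-unit alternatives to A; then delete every rule of the form X → Y.

S → else then | then A then; B → then | stmt | else then | then A then | else if | if S stmt | then B; A → else then | then A then | else if | stmt | if S stmt | then B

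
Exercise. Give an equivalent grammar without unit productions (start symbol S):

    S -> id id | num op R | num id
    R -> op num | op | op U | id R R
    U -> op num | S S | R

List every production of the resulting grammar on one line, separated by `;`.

Unit pairs: U ⇒* {R}.
For every A with A ⇒* B via unit rules, add B's non-unit alternatives to A; then delete every rule of the form X → Y.

S -> id id | num op R | num id; R -> op num | op | op U | id R R; U -> op num | S S | op | op U | id R R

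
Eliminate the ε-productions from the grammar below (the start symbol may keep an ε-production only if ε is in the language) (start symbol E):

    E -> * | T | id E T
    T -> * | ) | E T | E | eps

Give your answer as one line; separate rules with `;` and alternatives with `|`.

E -> * | T | id E T | id E | id T | id | eps; T -> * | ) | E T | E

Nullable nonterminals: {E, T}.
ε ∈ L(G) since E is nullable, so keep E → ε.
Add the nullable-subset variants: E → id E T gives id E T | id E | id T | id. T → E T gives E T | E.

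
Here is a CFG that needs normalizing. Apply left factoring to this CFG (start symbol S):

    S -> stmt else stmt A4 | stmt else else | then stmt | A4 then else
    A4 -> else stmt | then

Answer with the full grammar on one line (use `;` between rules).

S -> then stmt | A4 then else | stmt else S'; A4 -> else stmt | then; S' -> stmt A4 | else

S has alternatives sharing prefix 'stmt else': factor to S → stmt else S' with S' → stmt A4 | else.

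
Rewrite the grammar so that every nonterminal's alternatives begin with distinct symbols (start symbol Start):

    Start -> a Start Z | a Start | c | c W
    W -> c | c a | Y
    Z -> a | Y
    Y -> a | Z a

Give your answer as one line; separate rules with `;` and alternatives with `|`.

Start has alternatives sharing prefix 'a Start': factor to Start → a Start Start1 with Start1 → Z | ε.
Start has alternatives sharing prefix 'c': factor to Start → c Start2 with Start2 → ε | W.
W has alternatives sharing prefix 'c': factor to W → c W1 with W1 → ε | a.

Start -> a Start Start1 | c Start2; W -> Y | c W1; Z -> a | Y; Y -> a | Z a; Start1 -> Z | ε; Start2 -> ε | W; W1 -> ε | a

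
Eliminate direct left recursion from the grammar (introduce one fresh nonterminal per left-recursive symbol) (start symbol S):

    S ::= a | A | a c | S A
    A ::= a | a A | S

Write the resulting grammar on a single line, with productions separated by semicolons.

Directly left-recursive nonterminal: S.
For S: α = {A}, β = {a, A, a c}. Rewrite as S → β S' and S' → α S' | ε.

S ::= a S' | A S' | a c S'; A ::= a | a A | S; S' ::= A S' | eps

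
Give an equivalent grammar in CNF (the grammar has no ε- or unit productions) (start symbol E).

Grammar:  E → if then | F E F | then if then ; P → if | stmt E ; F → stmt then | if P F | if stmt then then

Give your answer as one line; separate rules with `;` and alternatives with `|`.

E → X1 X2 | F Y1 | X2 Y2; P → if | X3 E; F → X3 X2 | X1 Y3 | X1 Y4; X1 → if; X2 → then; X3 → stmt; Y1 → E F; Y2 → X1 X2; Y3 → P F; Y4 → X3 Y5; Y5 → X2 X2

Introduce a nonterminal for each terminal appearing in a rule of length ≥ 2: X1 → if, X2 → then, X3 → stmt.
Binarize each right-hand side of length ≥ 3 by chaining fresh nonterminals (Y1, Y2, …): affected rules were E → F E F; E → X2 X1 X2; F → X1 P F; F → X1 X3 X2 X2.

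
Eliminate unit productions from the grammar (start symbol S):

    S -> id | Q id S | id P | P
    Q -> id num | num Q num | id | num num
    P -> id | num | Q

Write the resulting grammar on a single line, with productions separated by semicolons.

Unit pairs: P ⇒* {Q}; S ⇒* {P, Q}.
Replace each nonterminal's rules with the union of the non-unit rules of every nonterminal it unit-derives.

S -> id | Q id S | id P | num | id num | num Q num | num num; Q -> id num | num Q num | id | num num; P -> id | num | id num | num Q num | num num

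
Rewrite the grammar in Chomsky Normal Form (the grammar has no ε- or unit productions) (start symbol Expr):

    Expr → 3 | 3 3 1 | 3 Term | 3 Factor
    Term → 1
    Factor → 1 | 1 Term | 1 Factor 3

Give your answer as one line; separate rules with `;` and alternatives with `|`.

Introduce a nonterminal for each terminal appearing in a rule of length ≥ 2: X1 → 3, X2 → 1.
Binarize each right-hand side of length ≥ 3 by chaining fresh nonterminals (Y1, Y2, …): affected rules were Expr → X1 X1 X2; Factor → X2 Factor X1.

Expr → 3 | X1 Y1 | X1 Term | X1 Factor; Term → 1; Factor → 1 | X2 Term | X2 Y2; X1 → 3; X2 → 1; Y1 → X1 X2; Y2 → Factor X1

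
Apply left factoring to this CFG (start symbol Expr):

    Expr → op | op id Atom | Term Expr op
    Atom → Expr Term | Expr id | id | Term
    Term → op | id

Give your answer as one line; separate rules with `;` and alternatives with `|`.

Expr has alternatives sharing prefix 'op': factor to Expr → op Expr1 with Expr1 → ε | id Atom.
Atom has alternatives sharing prefix 'Expr': factor to Atom → Expr Atom1 with Atom1 → Term | id.

Expr → Term Expr op | op Expr1; Atom → id | Term | Expr Atom1; Term → op | id; Expr1 → eps | id Atom; Atom1 → Term | id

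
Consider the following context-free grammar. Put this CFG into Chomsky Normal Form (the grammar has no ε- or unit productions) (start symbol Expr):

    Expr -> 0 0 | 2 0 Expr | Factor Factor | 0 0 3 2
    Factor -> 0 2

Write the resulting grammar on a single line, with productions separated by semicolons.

Expr -> X1 X1 | X2 Y1 | Factor Factor | X1 Y2; Factor -> X1 X2; X1 -> 0; X2 -> 2; X3 -> 3; Y1 -> X1 Expr; Y2 -> X1 Y3; Y3 -> X3 X2

Introduce a nonterminal for each terminal appearing in a rule of length ≥ 2: X1 → 0, X2 → 2, X3 → 3.
Binarize each right-hand side of length ≥ 3 by chaining fresh nonterminals (Y1, Y2, …): affected rules were Expr → X2 X1 Expr; Expr → X1 X1 X3 X2.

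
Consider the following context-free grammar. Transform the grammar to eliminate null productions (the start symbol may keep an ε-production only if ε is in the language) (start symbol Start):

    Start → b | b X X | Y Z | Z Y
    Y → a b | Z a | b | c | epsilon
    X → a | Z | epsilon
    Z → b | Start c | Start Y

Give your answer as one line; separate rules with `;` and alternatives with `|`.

Start → b | b X X | b X | Y Z | Z | Z Y; Y → a b | Z a | b | c; X → a | Z; Z → b | Start c | Start Y | Start

The nullable symbols are {X, Y}.
ε ∉ L(G), so no ε-production is kept.
Add the nullable-subset variants: Start → b X X gives b X X | b X. Start → Y Z gives Y Z | Z. Z → Start Y gives Start Y | Start.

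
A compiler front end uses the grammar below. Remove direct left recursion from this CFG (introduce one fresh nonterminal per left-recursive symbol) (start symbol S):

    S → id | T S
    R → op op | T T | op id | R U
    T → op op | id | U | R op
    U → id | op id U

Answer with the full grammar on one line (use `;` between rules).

S → id | T S; R → op op R' | T T R' | op id R'; T → op op | id | U | R op; U → id | op id U; R' → U R' | epsilon

R is directly left-recursive.
For R: α = {U}, β = {op op, T T, op id}. Rewrite as R → β R' and R' → α R' | ε.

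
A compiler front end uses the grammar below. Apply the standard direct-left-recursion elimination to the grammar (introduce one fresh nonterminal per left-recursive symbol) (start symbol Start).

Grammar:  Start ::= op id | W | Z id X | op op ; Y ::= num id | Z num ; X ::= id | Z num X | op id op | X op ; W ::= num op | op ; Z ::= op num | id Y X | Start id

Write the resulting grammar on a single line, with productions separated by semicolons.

Start ::= op id | W | Z id X | op op; Y ::= num id | Z num; X ::= id X1 | Z num X X1 | op id op X1; W ::= num op | op; Z ::= op num | id Y X | Start id; X1 ::= op X1 | ε

X is directly left-recursive.
For X: α = {op}, β = {id, Z num X, op id op}. Rewrite as X → β X1 and X1 → α X1 | ε.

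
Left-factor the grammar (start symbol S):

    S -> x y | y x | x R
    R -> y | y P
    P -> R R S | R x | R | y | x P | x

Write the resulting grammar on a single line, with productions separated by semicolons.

S has alternatives sharing prefix 'x': factor to S → x S' with S' → y | R.
R has alternatives sharing prefix 'y': factor to R → y R' with R' → ε | P.
P has alternatives sharing prefix 'R': factor to P → R P' with P' → R S | x | ε.
P has alternatives sharing prefix 'x': factor to P → x P'' with P'' → P | ε.

S -> y x | x S'; R -> y R'; P -> y | R P' | x P''; S' -> y | R; R' -> ε | P; P' -> R S | x | ε; P'' -> P | ε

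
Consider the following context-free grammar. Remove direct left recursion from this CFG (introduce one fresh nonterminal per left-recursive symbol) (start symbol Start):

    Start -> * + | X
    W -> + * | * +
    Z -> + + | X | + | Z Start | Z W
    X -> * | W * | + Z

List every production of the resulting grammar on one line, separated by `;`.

Z is directly left-recursive.
For Z: α = {Start, W}, β = {+ +, X, +}. Rewrite as Z → β Z1 and Z1 → α Z1 | ε.

Start -> * + | X; W -> + * | * +; Z -> + + Z1 | X Z1 | + Z1; X -> * | W * | + Z; Z1 -> Start Z1 | W Z1 | ε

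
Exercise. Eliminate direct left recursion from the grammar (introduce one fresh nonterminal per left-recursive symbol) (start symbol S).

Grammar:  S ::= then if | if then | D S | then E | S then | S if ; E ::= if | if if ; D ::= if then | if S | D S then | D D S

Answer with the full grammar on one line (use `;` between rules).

Left recursion appears on S, D.
For S: α = {then, if}, β = {then if, if then, D S, then E}. Rewrite as S → β S' and S' → α S' | ε.
For D: α = {S then, D S}, β = {if then, if S}. Rewrite as D → β D' and D' → α D' | ε.

S ::= then if S' | if then S' | D S S' | then E S'; E ::= if | if if; D ::= if then D' | if S D'; S' ::= then S' | if S' | ε; D' ::= S then D' | D S D' | ε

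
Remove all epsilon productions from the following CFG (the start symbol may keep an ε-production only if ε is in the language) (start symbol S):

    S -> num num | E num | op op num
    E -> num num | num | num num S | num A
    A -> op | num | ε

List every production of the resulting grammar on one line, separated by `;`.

The nullable symbols are {A}.
ε ∉ L(G), so no ε-production is kept.

S -> num num | E num | op op num; E -> num num | num | num num S | num A; A -> op | num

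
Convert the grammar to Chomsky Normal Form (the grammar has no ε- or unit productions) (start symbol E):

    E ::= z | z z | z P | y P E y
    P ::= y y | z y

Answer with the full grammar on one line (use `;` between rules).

Introduce a nonterminal for each terminal appearing in a rule of length ≥ 2: X1 → z, X2 → y.
Binarize each right-hand side of length ≥ 3 by chaining fresh nonterminals (Y1, Y2, …): affected rules were E → X2 P E X2.

E ::= z | X1 X1 | X1 P | X2 Y1; P ::= X2 X2 | X1 X2; X1 ::= z; X2 ::= y; Y1 ::= P Y2; Y2 ::= E X2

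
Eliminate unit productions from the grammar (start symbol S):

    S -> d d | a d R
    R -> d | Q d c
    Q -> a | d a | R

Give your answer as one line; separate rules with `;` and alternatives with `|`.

S -> d d | a d R; R -> d | Q d c; Q -> d | Q d c | a | d a

Unit pairs: Q ⇒* {R}.
For every A with A ⇒* B via unit rules, add B's non-unit alternatives to A; then delete every rule of the form X → Y.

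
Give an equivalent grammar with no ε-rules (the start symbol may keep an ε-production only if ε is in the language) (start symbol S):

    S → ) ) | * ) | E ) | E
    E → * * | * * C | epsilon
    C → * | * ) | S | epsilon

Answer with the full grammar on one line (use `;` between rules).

S → ) ) | * ) | E ) | ) | E | epsilon; E → * * | * * C; C → * | * ) | S

Nullable nonterminals: {C, E, S}.
ε ∈ L(G) since S is nullable, so keep S → ε.
Add the nullable-subset variants: S → E ) gives E ) | ).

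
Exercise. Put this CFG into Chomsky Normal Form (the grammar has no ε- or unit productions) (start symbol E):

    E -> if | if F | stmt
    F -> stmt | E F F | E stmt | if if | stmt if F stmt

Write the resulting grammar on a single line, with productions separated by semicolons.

E -> if | X1 F | stmt; F -> stmt | E Y1 | E X2 | X1 X1 | X2 Y2; X1 -> if; X2 -> stmt; Y1 -> F F; Y2 -> X1 Y3; Y3 -> F X2

Introduce a nonterminal for each terminal appearing in a rule of length ≥ 2: X1 → if, X2 → stmt.
Binarize each right-hand side of length ≥ 3 by chaining fresh nonterminals (Y1, Y2, …): affected rules were F → E F F; F → X2 X1 F X2.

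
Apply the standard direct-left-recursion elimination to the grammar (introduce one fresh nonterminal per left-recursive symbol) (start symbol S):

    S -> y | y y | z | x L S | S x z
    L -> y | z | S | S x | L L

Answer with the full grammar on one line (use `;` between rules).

S, L are directly left-recursive.
For S: α = {x z}, β = {y, y y, z, x L S}. Rewrite as S → β S' and S' → α S' | ε.
For L: α = {L}, β = {y, z, S, S x}. Rewrite as L → β L' and L' → α L' | ε.

S -> y S' | y y S' | z S' | x L S S'; L -> y L' | z L' | S L' | S x L'; S' -> x z S' | ε; L' -> L L' | ε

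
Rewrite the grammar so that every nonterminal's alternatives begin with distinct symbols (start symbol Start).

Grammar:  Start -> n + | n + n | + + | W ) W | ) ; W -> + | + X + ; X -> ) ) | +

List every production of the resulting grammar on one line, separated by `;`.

Start -> + + | W ) W | ) | n + Start1; W -> + W1; X -> ) ) | +; Start1 -> eps | n; W1 -> eps | X +

Start has alternatives sharing prefix 'n +': factor to Start → n + Start1 with Start1 → ε | n.
W has alternatives sharing prefix '+': factor to W → + W1 with W1 → ε | X +.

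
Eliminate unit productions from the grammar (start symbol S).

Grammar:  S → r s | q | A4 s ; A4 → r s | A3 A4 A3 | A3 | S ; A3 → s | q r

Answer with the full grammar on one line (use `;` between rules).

Unit pairs: A4 ⇒* {A3, S}.
For each unit pair (A, B), copy every non-unit production of B to A, then drop all unit productions.

S → r s | q | A4 s; A4 → r s | A3 A4 A3 | q | A4 s | s | q r; A3 → s | q r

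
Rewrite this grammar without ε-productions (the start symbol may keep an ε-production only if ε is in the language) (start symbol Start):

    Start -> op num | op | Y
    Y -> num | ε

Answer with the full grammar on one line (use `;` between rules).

Start -> op num | op | Y | ε; Y -> num

Nullable set = {Start, Y}.
ε ∈ L(G) since Start is nullable, so keep Start → ε.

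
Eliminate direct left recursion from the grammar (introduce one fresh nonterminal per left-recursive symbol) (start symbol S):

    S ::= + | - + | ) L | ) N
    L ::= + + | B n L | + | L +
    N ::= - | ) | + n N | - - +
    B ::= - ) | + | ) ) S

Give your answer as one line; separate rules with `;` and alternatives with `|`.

Directly left-recursive nonterminal: L.
For L: α = {+}, β = {+ +, B n L, +}. Rewrite as L → β L' and L' → α L' | ε.

S ::= + | - + | ) L | ) N; L ::= + + L' | B n L L' | + L'; N ::= - | ) | + n N | - - +; B ::= - ) | + | ) ) S; L' ::= + L' | ε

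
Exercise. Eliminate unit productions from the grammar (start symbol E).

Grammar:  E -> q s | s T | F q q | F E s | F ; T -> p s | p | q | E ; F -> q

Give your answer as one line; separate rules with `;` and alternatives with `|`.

E -> q s | s T | F q q | F E s | q; T -> q s | s T | F q q | F E s | q | p s | p; F -> q

Unit pairs: E ⇒* {F}; T ⇒* {E, F}.
Replace each nonterminal's rules with the union of the non-unit rules of every nonterminal it unit-derives.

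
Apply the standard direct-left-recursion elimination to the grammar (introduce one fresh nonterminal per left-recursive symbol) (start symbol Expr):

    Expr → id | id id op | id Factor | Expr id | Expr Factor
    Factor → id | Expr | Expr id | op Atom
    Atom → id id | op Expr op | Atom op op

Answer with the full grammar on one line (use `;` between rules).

Expr → id Expr1 | id id op Expr1 | id Factor Expr1; Factor → id | Expr | Expr id | op Atom; Atom → id id Atom1 | op Expr op Atom1; Expr1 → id Expr1 | Factor Expr1 | ε; Atom1 → op op Atom1 | ε

Expr, Atom are directly left-recursive.
For Expr: α = {id, Factor}, β = {id, id id op, id Factor}. Rewrite as Expr → β Expr1 and Expr1 → α Expr1 | ε.
For Atom: α = {op op}, β = {id id, op Expr op}. Rewrite as Atom → β Atom1 and Atom1 → α Atom1 | ε.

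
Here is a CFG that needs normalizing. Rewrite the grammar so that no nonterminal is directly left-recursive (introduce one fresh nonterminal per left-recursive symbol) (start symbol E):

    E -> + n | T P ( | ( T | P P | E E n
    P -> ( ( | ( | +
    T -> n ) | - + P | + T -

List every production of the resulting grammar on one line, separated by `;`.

Directly left-recursive nonterminal: E.
For E: α = {E n}, β = {+ n, T P (, ( T, P P}. Rewrite as E → β E' and E' → α E' | ε.

E -> + n E' | T P ( E' | ( T E' | P P E'; P -> ( ( | ( | +; T -> n ) | - + P | + T -; E' -> E n E' | ε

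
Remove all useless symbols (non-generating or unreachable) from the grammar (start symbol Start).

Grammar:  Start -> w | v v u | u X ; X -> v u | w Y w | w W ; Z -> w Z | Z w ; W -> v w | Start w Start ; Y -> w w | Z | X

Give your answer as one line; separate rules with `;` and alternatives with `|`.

Generating nonterminals: {Start, W, X, Y}.
Reachable from Start after that: {Start, W, X, Y}.
Removed useless symbols: {Z} and every production mentioning them.

Start -> w | v v u | u X; X -> v u | w Y w | w W; W -> v w | Start w Start; Y -> w w | X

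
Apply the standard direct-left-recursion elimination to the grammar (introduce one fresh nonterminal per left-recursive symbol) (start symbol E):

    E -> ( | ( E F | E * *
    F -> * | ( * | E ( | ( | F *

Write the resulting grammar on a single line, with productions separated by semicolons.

E, F are directly left-recursive.
For E: α = {* *}, β = {(, ( E F}. Rewrite as E → β E' and E' → α E' | ε.
For F: α = {*}, β = {*, ( *, E (, (}. Rewrite as F → β F' and F' → α F' | ε.

E -> ( E' | ( E F E'; F -> * F' | ( * F' | E ( F' | ( F'; E' -> * * E' | ε; F' -> * F' | ε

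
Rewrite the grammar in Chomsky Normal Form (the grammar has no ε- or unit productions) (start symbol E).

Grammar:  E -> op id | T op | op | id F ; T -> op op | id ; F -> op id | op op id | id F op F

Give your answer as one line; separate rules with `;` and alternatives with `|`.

E -> X1 X2 | T X1 | op | X2 F; T -> X1 X1 | id; F -> X1 X2 | X1 Y1 | X2 Y2; X1 -> op; X2 -> id; Y1 -> X1 X2; Y2 -> F Y3; Y3 -> X1 F

Introduce a nonterminal for each terminal appearing in a rule of length ≥ 2: X1 → op, X2 → id.
Binarize each right-hand side of length ≥ 3 by chaining fresh nonterminals (Y1, Y2, …): affected rules were F → X1 X1 X2; F → X2 F X1 F.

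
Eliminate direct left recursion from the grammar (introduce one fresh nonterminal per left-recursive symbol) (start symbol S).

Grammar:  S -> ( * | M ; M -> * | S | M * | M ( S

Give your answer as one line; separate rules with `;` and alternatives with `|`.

S -> ( * | M; M -> * M' | S M'; M' -> * M' | ( S M' | ε

Left recursion appears on M.
For M: α = {*, ( S}, β = {*, S}. Rewrite as M → β M' and M' → α M' | ε.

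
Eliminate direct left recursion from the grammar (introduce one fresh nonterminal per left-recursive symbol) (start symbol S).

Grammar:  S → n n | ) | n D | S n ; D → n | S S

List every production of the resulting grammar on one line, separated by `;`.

Left recursion appears on S.
For S: α = {n}, β = {n n, ), n D}. Rewrite as S → β S' and S' → α S' | ε.

S → n n S' | ) S' | n D S'; D → n | S S; S' → n S' | ε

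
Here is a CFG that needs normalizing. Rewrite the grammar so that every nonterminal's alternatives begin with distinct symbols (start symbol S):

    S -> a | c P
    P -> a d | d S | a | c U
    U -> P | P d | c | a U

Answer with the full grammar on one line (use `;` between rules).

S -> a | c P; P -> d S | c U | a P'; U -> c | a U | P U'; P' -> d | ε; U' -> ε | d

P has alternatives sharing prefix 'a': factor to P → a P' with P' → d | ε.
U has alternatives sharing prefix 'P': factor to U → P U' with U' → ε | d.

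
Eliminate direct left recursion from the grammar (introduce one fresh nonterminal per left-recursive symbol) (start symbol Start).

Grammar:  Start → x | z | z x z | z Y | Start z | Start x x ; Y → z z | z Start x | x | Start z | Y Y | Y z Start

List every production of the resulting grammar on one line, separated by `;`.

Start → x Start1 | z Start1 | z x z Start1 | z Y Start1; Y → z z Y1 | z Start x Y1 | x Y1 | Start z Y1; Start1 → z Start1 | x x Start1 | ε; Y1 → Y Y1 | z Start Y1 | ε

Directly left-recursive nonterminals: Start, Y.
For Start: α = {z, x x}, β = {x, z, z x z, z Y}. Rewrite as Start → β Start1 and Start1 → α Start1 | ε.
For Y: α = {Y, z Start}, β = {z z, z Start x, x, Start z}. Rewrite as Y → β Y1 and Y1 → α Y1 | ε.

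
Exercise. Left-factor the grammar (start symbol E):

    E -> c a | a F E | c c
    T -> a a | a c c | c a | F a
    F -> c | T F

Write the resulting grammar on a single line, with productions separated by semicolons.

E -> a F E | c E'; T -> c a | F a | a T'; F -> c | T F; E' -> a | c; T' -> a | c c

E has alternatives sharing prefix 'c': factor to E → c E' with E' → a | c.
T has alternatives sharing prefix 'a': factor to T → a T' with T' → a | c c.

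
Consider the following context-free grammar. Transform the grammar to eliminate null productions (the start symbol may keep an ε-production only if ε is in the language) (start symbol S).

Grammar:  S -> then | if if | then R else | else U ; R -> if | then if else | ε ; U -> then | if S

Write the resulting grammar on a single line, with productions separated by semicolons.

The nullable symbols are {R}.
ε ∉ L(G), so no ε-production is kept.
Expand every rule over subsets of its nullable positions: S → then R else gives then R else | then else.

S -> then | if if | then R else | then else | else U; R -> if | then if else; U -> then | if S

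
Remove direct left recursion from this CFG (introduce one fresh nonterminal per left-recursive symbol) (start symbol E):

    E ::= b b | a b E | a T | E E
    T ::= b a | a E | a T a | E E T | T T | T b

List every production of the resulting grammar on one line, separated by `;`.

E, T are directly left-recursive.
For E: α = {E}, β = {b b, a b E, a T}. Rewrite as E → β E' and E' → α E' | ε.
For T: α = {T, b}, β = {b a, a E, a T a, E E T}. Rewrite as T → β T' and T' → α T' | ε.

E ::= b b E' | a b E E' | a T E'; T ::= b a T' | a E T' | a T a T' | E E T T'; E' ::= E E' | ε; T' ::= T T' | b T' | ε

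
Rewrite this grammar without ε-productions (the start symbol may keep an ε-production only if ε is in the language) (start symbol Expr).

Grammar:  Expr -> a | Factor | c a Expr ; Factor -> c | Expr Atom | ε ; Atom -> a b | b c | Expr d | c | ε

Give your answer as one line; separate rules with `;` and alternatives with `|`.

The nullable symbols are {Atom, Expr, Factor}.
ε ∈ L(G) since Expr is nullable, so keep Expr → ε.
For each production, add variants omitting each subset of nullable occurrences: Expr → c a Expr gives c a Expr | c a. Factor → Expr Atom gives Expr Atom | Expr | Atom. Atom → Expr d gives Expr d | d.

Expr -> a | Factor | c a Expr | c a | ε; Factor -> c | Expr Atom | Expr | Atom; Atom -> a b | b c | Expr d | d | c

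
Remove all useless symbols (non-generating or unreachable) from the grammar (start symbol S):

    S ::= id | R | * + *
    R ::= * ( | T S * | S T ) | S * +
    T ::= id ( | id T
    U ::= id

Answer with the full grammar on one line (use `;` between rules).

Generating nonterminals: {R, S, T, U}.
Reachable from S after that: {R, S, T}.
Removed useless symbols: {U} and every production mentioning them.

S ::= id | R | * + *; R ::= * ( | T S * | S T ) | S * +; T ::= id ( | id T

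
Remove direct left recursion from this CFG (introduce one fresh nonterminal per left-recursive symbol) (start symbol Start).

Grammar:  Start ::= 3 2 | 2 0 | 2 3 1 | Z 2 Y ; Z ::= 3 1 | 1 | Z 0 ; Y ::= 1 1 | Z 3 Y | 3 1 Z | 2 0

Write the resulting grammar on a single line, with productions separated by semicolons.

Start ::= 3 2 | 2 0 | 2 3 1 | Z 2 Y; Z ::= 3 1 Z1 | 1 Z1; Y ::= 1 1 | Z 3 Y | 3 1 Z | 2 0; Z1 ::= 0 Z1 | ε

Z is directly left-recursive.
For Z: α = {0}, β = {3 1, 1}. Rewrite as Z → β Z1 and Z1 → α Z1 | ε.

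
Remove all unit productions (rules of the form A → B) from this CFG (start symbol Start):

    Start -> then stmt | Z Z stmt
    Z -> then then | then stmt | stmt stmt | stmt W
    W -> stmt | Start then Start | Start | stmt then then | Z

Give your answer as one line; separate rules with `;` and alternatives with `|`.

Unit pairs: W ⇒* {Start, Z}.
For each unit pair (A, B), copy every non-unit production of B to A, then drop all unit productions.

Start -> then stmt | Z Z stmt; Z -> then then | then stmt | stmt stmt | stmt W; W -> then then | then stmt | stmt stmt | stmt W | Z Z stmt | stmt | Start then Start | stmt then then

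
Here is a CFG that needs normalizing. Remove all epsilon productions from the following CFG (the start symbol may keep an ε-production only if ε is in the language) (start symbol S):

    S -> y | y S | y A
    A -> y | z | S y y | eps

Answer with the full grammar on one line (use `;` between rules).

The nullable symbols are {A}.
ε ∉ L(G), so no ε-production is kept.

S -> y | y S | y A; A -> y | z | S y y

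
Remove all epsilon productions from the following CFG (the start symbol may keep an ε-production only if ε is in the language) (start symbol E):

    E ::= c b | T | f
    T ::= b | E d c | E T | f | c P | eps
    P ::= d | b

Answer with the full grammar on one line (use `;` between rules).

Nullable nonterminals: {E, T}.
ε ∈ L(G) since E is nullable, so keep E → ε.
For each production, add variants omitting each subset of nullable occurrences: T → E d c gives E d c | d c. T → E T gives E T | E.

E ::= c b | T | f | eps; T ::= b | E d c | d c | E T | E | f | c P; P ::= d | b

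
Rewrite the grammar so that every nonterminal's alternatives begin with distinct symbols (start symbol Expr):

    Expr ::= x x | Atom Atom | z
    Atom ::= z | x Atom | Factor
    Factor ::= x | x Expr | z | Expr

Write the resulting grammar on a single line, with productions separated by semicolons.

Factor has alternatives sharing prefix 'x': factor to Factor → x Factor1 with Factor1 → ε | Expr.

Expr ::= x x | Atom Atom | z; Atom ::= z | x Atom | Factor; Factor ::= z | Expr | x Factor1; Factor1 ::= ε | Expr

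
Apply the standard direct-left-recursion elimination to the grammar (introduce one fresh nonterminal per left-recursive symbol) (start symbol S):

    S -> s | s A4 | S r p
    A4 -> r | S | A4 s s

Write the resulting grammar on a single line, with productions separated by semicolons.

S -> s S' | s A4 S'; A4 -> r A4' | S A4'; S' -> r p S' | ε; A4' -> s s A4' | ε

Left recursion appears on S, A4.
For S: α = {r p}, β = {s, s A4}. Rewrite as S → β S' and S' → α S' | ε.
For A4: α = {s s}, β = {r, S}. Rewrite as A4 → β A4' and A4' → α A4' | ε.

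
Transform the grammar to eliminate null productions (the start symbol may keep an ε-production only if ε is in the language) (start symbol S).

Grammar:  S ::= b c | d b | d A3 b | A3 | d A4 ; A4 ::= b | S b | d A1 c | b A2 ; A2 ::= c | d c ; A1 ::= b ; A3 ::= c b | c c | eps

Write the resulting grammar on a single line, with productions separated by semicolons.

The nullable symbols are {A3, S}.
ε ∈ L(G) since S is nullable, so keep S → ε.

S ::= b c | d b | d A3 b | A3 | d A4 | eps; A4 ::= b | S b | d A1 c | b A2; A2 ::= c | d c; A1 ::= b; A3 ::= c b | c c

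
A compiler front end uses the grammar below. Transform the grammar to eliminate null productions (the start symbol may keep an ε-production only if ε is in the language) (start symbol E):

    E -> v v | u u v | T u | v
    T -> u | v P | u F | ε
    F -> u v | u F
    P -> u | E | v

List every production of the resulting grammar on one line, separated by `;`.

Nullable nonterminals: {T}.
ε ∉ L(G), so no ε-production is kept.
Expand every rule over subsets of its nullable positions: E → T u gives T u | u.

E -> v v | u u v | T u | u | v; T -> u | v P | u F; F -> u v | u F; P -> u | E | v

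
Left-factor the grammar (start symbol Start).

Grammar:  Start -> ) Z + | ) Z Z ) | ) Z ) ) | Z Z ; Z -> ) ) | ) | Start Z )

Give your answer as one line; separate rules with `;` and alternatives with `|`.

Start has alternatives sharing prefix ') Z': factor to Start → ) Z Start1 with Start1 → + | Z ) | ) ).
Z has alternatives sharing prefix ')': factor to Z → ) Z1 with Z1 → ) | ε.

Start -> Z Z | ) Z Start1; Z -> Start Z ) | ) Z1; Start1 -> + | Z ) | ) ); Z1 -> ) | ε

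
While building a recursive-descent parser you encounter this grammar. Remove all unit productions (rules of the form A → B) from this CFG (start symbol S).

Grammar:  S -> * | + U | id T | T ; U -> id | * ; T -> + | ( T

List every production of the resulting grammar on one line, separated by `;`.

S -> * | + U | id T | + | ( T; U -> id | *; T -> + | ( T

Unit pairs: S ⇒* {T}.
For every A with A ⇒* B via unit rules, add B's non-unit alternatives to A; then delete every rule of the form X → Y.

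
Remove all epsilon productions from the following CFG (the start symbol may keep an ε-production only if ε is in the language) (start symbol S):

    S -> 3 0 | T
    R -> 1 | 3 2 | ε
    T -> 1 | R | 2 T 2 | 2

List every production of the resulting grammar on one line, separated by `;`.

Nullable nonterminals: {R, S, T}.
ε ∈ L(G) since S is nullable, so keep S → ε.
Add the nullable-subset variants: T → 2 T 2 gives 2 T 2 | 2 2.

S -> 3 0 | T | ε; R -> 1 | 3 2; T -> 1 | R | 2 T 2 | 2 2 | 2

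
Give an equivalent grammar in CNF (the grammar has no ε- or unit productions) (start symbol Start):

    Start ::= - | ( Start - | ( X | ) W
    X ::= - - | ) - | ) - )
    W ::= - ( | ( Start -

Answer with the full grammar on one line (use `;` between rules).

Start ::= - | X1 Y1 | X1 X | X3 W; X ::= X2 X2 | X3 X2 | X3 Y2; W ::= X2 X1 | X1 Y3; X1 ::= (; X2 ::= -; X3 ::= ); Y1 ::= Start X2; Y2 ::= X2 X3; Y3 ::= Start X2

Introduce a nonterminal for each terminal appearing in a rule of length ≥ 2: X1 → (, X2 → -, X3 → ).
Binarize each right-hand side of length ≥ 3 by chaining fresh nonterminals (Y1, Y2, …): affected rules were Start → X1 Start X2; X → X3 X2 X3; W → X1 Start X2.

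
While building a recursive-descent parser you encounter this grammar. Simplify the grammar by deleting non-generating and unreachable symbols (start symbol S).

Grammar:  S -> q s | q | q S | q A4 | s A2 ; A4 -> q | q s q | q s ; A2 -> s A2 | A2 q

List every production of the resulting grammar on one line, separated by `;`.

Generating nonterminals: {A4, S}.
Reachable from S after that: {A4, S}.
Removed useless symbols: {A2} and every production mentioning them.

S -> q s | q | q S | q A4; A4 -> q | q s q | q s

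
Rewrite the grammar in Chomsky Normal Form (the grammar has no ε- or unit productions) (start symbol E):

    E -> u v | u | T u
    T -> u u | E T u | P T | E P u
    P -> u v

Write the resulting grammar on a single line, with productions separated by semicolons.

E -> X1 X2 | u | T X1; T -> X1 X1 | E Y1 | P T | E Y2; P -> X1 X2; X1 -> u; X2 -> v; Y1 -> T X1; Y2 -> P X1

Introduce a nonterminal for each terminal appearing in a rule of length ≥ 2: X1 → u, X2 → v.
Binarize each right-hand side of length ≥ 3 by chaining fresh nonterminals (Y1, Y2, …): affected rules were T → E T X1; T → E P X1.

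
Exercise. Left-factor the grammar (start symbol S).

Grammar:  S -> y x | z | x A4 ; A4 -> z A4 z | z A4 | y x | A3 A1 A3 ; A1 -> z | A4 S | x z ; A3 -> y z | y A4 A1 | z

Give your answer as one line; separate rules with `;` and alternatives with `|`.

S -> y x | z | x A4; A4 -> y x | A3 A1 A3 | z A4 A4'; A1 -> z | A4 S | x z; A3 -> z | y A3'; A4' -> z | ε; A3' -> z | A4 A1

A4 has alternatives sharing prefix 'z A4': factor to A4 → z A4 A4' with A4' → z | ε.
A3 has alternatives sharing prefix 'y': factor to A3 → y A3' with A3' → z | A4 A1.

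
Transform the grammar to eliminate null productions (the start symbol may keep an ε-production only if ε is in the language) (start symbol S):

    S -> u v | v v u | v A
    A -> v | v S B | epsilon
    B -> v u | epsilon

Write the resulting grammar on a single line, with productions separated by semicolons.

S -> u v | v v u | v A | v; A -> v | v S B | v S; B -> v u

Nullable nonterminals: {A, B}.
ε ∉ L(G), so no ε-production is kept.
For each production, add variants omitting each subset of nullable occurrences: S → v A gives v A | v. A → v S B gives v S B | v S.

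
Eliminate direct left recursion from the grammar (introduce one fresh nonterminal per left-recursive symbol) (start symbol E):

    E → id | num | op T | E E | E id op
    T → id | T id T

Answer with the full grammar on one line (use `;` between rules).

E → id E' | num E' | op T E'; T → id T'; E' → E E' | id op E' | ε; T' → id T T' | ε

Left recursion appears on E, T.
For E: α = {E, id op}, β = {id, num, op T}. Rewrite as E → β E' and E' → α E' | ε.
For T: α = {id T}, β = {id}. Rewrite as T → β T' and T' → α T' | ε.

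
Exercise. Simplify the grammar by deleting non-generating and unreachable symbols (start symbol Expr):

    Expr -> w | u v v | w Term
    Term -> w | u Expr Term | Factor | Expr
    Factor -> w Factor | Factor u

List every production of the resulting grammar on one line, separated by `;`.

Expr -> w | u v v | w Term; Term -> w | u Expr Term | Expr

Generating nonterminals: {Expr, Term}.
Reachable from Expr after that: {Expr, Term}.
Removed useless symbols: {Factor} and every production mentioning them.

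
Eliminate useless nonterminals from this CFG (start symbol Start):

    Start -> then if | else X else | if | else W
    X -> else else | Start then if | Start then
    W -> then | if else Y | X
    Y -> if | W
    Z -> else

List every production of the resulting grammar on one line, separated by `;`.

Start -> then if | else X else | if | else W; X -> else else | Start then if | Start then; W -> then | if else Y | X; Y -> if | W

Generating nonterminals: {Start, W, X, Y, Z}.
Reachable from Start after that: {Start, W, X, Y}.
Removed useless symbols: {Z} and every production mentioning them.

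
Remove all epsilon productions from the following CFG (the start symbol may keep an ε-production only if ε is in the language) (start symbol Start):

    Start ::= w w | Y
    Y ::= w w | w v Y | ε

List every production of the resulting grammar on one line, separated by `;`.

Nullable set = {Start, Y}.
ε ∈ L(G) since Start is nullable, so keep Start → ε.
For each production, add variants omitting each subset of nullable occurrences: Y → w v Y gives w v Y | w v.

Start ::= w w | Y | ε; Y ::= w w | w v Y | w v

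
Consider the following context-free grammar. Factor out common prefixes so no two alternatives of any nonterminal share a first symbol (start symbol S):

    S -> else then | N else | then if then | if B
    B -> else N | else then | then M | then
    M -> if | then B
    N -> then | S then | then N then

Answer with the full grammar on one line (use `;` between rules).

B has alternatives sharing prefix 'else': factor to B → else B' with B' → N | then.
B has alternatives sharing prefix 'then': factor to B → then B'' with B'' → M | ε.
N has alternatives sharing prefix 'then': factor to N → then N' with N' → ε | N then.

S -> else then | N else | then if then | if B; B -> else B' | then B''; M -> if | then B; N -> S then | then N'; B' -> N | then; B'' -> M | ε; N' -> ε | N then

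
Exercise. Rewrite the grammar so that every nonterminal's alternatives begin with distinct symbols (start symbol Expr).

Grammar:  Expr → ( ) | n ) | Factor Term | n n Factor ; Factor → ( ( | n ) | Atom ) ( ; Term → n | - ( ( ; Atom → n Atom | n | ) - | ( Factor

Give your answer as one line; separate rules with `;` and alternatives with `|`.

Expr → ( ) | Factor Term | n Expr1; Factor → ( ( | n ) | Atom ) (; Term → n | - ( (; Atom → ) - | ( Factor | n Atom1; Expr1 → ) | n Factor; Atom1 → Atom | epsilon

Expr has alternatives sharing prefix 'n': factor to Expr → n Expr1 with Expr1 → ) | n Factor.
Atom has alternatives sharing prefix 'n': factor to Atom → n Atom1 with Atom1 → Atom | ε.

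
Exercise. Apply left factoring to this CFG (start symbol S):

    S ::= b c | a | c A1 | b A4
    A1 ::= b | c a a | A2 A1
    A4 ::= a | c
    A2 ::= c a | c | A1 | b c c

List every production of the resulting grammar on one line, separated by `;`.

S has alternatives sharing prefix 'b': factor to S → b S' with S' → c | A4.
A2 has alternatives sharing prefix 'c': factor to A2 → c A2' with A2' → a | ε.

S ::= a | c A1 | b S'; A1 ::= b | c a a | A2 A1; A4 ::= a | c; A2 ::= A1 | b c c | c A2'; S' ::= c | A4; A2' ::= a | epsilon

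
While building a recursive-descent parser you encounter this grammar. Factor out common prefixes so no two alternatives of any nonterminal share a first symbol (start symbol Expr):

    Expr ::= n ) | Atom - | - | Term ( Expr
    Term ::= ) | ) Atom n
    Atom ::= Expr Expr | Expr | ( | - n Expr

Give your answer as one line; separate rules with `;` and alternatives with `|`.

Expr ::= n ) | Atom - | - | Term ( Expr; Term ::= ) Term1; Atom ::= ( | - n Expr | Expr Atom1; Term1 ::= ε | Atom n; Atom1 ::= Expr | ε

Term has alternatives sharing prefix ')': factor to Term → ) Term1 with Term1 → ε | Atom n.
Atom has alternatives sharing prefix 'Expr': factor to Atom → Expr Atom1 with Atom1 → Expr | ε.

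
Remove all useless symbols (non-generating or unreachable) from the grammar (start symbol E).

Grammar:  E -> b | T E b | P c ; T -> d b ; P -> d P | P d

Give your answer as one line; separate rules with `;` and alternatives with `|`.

Generating nonterminals: {E, T}.
Reachable from E after that: {E, T}.
Removed useless symbols: {P} and every production mentioning them.

E -> b | T E b; T -> d b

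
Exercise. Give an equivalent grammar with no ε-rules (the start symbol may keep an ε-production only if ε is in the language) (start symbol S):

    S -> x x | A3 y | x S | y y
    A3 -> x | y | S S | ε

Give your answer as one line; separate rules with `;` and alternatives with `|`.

S -> x x | A3 y | y | x S | y y; A3 -> x | y | S S

Nullable set = {A3}.
ε ∉ L(G), so no ε-production is kept.
Add the nullable-subset variants: S → A3 y gives A3 y | y.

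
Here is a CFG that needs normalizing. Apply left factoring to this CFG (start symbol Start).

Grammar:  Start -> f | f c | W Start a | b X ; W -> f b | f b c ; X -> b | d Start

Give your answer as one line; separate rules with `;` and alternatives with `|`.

Start -> W Start a | b X | f Start1; W -> f b W1; X -> b | d Start; Start1 -> ε | c; W1 -> ε | c

Start has alternatives sharing prefix 'f': factor to Start → f Start1 with Start1 → ε | c.
W has alternatives sharing prefix 'f b': factor to W → f b W1 with W1 → ε | c.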